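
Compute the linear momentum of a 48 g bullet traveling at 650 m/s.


p = m*v = 0.048*650 = 31.2 kg·m/s

31.2 kg·m/s


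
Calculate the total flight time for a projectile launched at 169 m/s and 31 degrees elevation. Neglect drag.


T = 2*v0*sin(theta)/g = 2*169*sin(31°)/9.81 = 17.75 s

17.75 s


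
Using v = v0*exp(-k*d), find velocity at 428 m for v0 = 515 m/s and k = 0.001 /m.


v = v0*exp(-k*d) = 515*exp(-0.001*428) = 335.7 m/s

335.7 m/s


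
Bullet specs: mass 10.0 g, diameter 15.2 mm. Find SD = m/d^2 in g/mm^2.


SD = m/d^2 = 10.0/15.2^2 = 0.04328 g/mm^2

0.04328 g/mm^2


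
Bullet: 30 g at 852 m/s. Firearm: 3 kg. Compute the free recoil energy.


v_r = m_p*v_p/m_gun = 0.03*852/3 = 8.52 m/s, E_r = 0.5*m_gun*v_r^2 = 0.5*3*8.52^2 = 108.9 J

108.9 J


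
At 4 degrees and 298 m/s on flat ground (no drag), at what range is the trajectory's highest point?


R = v0^2*sin(2*theta)/g = 298^2*sin(2*4°)/9.81 = 1259.85 m
apex_dist = R/2 = 1259.85/2 = 629.9 m

629.9 m


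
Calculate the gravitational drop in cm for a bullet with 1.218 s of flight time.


drop = 0.5*g*t^2 = 0.5*9.81*1.218^2 = 7.27669 m ≈ 727.7 cm

727.7 cm


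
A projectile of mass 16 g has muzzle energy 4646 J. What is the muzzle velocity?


v = sqrt(2*E/m) = sqrt(2*4646/0.016) = 762.1 m/s

762.1 m/s


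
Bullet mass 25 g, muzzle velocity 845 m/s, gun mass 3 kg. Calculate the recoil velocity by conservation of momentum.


v_recoil = m_p * v_p / m_gun = 0.025 * 845 / 3 = 7.042 m/s

7.042 m/s


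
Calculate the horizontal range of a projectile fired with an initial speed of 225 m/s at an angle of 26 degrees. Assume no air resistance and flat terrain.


R = v0^2 * sin(2*theta) / g = 225^2 * sin(2*26°) / 9.81 = 4067 m

4067 m


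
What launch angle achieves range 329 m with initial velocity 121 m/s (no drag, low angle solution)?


sin(2*theta) = R*g/v0^2 = 329*9.81/121^2 = 0.220442, theta = arcsin(0.220442)/2 = 6.367°

6.367 degrees


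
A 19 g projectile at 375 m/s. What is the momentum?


p = m*v = 0.019*375 = 7.125 kg·m/s

7.125 kg·m/s


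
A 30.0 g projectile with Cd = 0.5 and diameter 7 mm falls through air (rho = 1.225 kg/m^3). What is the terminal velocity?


A = pi*(d/2)^2 = pi*(7/2000)^2 = 3.84845e-05 m^2
vt = sqrt(2mg/(Cd*rho*A)) = sqrt(2*0.03*9.81/(0.5 * 1.225 * 3.84845e-05)) = 158 m/s

158 m/s


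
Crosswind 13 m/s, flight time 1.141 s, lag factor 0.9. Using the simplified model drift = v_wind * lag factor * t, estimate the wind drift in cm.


drift = v_wind * lag * t = 13 * 0.9 * 1.141 = 13.3497 m ≈ 1335 cm

1335 cm


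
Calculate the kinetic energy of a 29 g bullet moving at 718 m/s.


E = 0.5*m*v^2 = 0.5*0.029*718^2 = 7475 J

7475 J


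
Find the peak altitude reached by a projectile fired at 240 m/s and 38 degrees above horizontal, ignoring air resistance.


H = (v0*sin(theta))^2 / (2g) = (240*sin(38°))^2 / (2*9.81) = 1113 m

1113 m


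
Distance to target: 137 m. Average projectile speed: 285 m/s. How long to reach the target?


t = d/v = 137/285 = 0.4807 s

0.4807 s


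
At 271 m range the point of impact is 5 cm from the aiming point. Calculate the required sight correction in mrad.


1 mrad subtends 1 cm per 10 m of range, so adj = error_cm / (dist_m / 10) = 5 / (271/10) = 0.1845 mrad

0.1845 mrad


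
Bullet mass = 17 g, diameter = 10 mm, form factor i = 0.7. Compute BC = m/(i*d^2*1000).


BC = m/(i*d^2*1000) = 17/(0.7 * 10^2 * 1000) = 0.0002429

0.0002429


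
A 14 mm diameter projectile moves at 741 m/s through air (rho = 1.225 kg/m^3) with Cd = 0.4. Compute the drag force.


A = pi*(d/2)^2 = pi*(14/2000)^2 = 1.53938e-04 m^2
Fd = 0.5*Cd*rho*A*v^2 = 0.5*0.4*1.225*1.53938e-04*741^2 = 20.71 N

20.71 N


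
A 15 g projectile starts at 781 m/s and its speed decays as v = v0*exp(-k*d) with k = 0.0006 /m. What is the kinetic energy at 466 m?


v = v0*exp(-k*d) = 781*exp(-0.0006*466) = 590.503 m/s
E = 0.5*m*v^2 = 0.5*0.015*590.503^2 = 2615 J

2615 J


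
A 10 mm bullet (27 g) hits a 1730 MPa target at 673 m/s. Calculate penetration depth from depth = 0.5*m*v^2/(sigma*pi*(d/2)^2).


A = pi*(d/2)^2 = pi*(10/2)^2 = 78.5398 mm^2
E = 0.5*m*v^2 = 0.5*0.027*673^2 = 6114.54 J
depth = E/(sigma*A) = 6114.54 J / (1730 MPa * 78.5398 mm^2) = 6114.54/(1730 * 78.5398) m = 0.0450016 m ≈ 45 mm

45 mm


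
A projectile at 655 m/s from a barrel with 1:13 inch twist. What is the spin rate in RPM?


twist_m = 13*0.0254 = 0.3302 m
spin = v/twist = 655/0.3302 = 1983.646 rev/s
RPM = spin*60 = 1983.646*60 ≈ 119019 RPM

119019 RPM


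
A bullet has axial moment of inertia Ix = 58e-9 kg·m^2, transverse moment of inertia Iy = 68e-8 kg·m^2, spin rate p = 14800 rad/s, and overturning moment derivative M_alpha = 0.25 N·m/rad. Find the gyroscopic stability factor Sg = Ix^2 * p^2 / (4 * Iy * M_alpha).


Sg = Ix^2 * p^2 / (4 * Iy * M_alpha) = (58e-9)^2 * 14800^2 / (4 * 68e-8 * 0.25) = 1.084

1.084


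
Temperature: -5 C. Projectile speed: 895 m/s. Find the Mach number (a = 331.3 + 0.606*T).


a = 331.3 + 0.606*(-5) = 328.27 m/s
M = v/a = 895/328.27 = 2.726

2.726


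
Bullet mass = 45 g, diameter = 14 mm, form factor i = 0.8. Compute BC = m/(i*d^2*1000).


BC = m/(i*d^2*1000) = 45/(0.8 * 14^2 * 1000) = 0.000287

0.000287


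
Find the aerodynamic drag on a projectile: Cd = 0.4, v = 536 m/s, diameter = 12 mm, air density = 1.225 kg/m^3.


A = pi*(d/2)^2 = pi*(12/2000)^2 = 1.13097e-04 m^2
Fd = 0.5*Cd*rho*A*v^2 = 0.5*0.4*1.225*1.13097e-04*536^2 = 7.961 N

7.961 N


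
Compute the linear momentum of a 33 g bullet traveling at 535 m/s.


p = m*v = 0.033*535 = 17.66 kg·m/s

17.66 kg·m/s


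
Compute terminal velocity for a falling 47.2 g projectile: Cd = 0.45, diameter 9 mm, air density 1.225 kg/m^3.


A = pi*(d/2)^2 = pi*(9/2000)^2 = 6.36173e-05 m^2
vt = sqrt(2mg/(Cd*rho*A)) = sqrt(2*0.0472*9.81/(0.45 * 1.225 * 6.36173e-05)) = 162.5 m/s

162.5 m/s


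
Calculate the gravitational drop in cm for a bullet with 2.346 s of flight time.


drop = 0.5*g*t^2 = 0.5*9.81*2.346^2 = 26.9957 m ≈ 2700 cm

2700 cm


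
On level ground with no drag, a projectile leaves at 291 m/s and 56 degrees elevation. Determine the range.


R = v0^2 * sin(2*theta) / g = 291^2 * sin(2*56°) / 9.81 = 8004 m

8004 m


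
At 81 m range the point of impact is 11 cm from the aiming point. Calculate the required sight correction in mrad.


1 mrad subtends 1 cm per 10 m of range, so adj = error_cm / (dist_m / 10) = 11 / (81/10) = 1.358 mrad

1.358 mrad


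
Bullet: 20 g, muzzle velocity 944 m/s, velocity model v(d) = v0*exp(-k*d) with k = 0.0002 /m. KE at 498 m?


v = v0*exp(-k*d) = 944*exp(-0.0002*498) = 854.508 m/s
E = 0.5*m*v^2 = 0.5*0.02*854.508^2 = 7302 J

7302 J


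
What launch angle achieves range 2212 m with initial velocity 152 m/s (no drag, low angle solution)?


sin(2*theta) = R*g/v0^2 = 2212*9.81/152^2 = 0.939219, theta = arcsin(0.939219)/2 = 34.96°

34.96 degrees


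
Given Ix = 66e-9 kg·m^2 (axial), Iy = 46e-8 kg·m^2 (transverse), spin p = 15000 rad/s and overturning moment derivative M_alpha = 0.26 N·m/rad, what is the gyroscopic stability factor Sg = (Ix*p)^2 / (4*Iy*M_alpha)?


Sg = Ix^2 * p^2 / (4 * Iy * M_alpha) = (66e-9)^2 * 15000^2 / (4 * 46e-8 * 0.26) = 2.049

2.049


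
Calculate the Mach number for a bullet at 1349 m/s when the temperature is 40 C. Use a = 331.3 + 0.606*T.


a = 331.3 + 0.606*(40) = 355.54 m/s
M = v/a = 1349/355.54 = 3.794

3.794


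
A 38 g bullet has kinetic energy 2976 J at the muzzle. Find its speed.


v = sqrt(2*E/m) = sqrt(2*2976/0.038) = 395.8 m/s

395.8 m/s


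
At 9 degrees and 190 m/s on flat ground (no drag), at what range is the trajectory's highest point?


R = v0^2*sin(2*theta)/g = 190^2*sin(2*9°)/9.81 = 1137.16 m
apex_dist = R/2 = 1137.16/2 = 568.6 m

568.6 m


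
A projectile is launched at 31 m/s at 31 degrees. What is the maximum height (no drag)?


H = (v0*sin(theta))^2 / (2g) = (31*sin(31°))^2 / (2*9.81) = 12.99 m

12.99 m


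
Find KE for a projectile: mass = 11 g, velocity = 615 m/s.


E = 0.5*m*v^2 = 0.5*0.011*615^2 = 2080 J

2080 J


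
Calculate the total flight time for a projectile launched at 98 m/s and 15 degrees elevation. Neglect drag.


T = 2*v0*sin(theta)/g = 2*98*sin(15°)/9.81 = 5.171 s

5.171 s


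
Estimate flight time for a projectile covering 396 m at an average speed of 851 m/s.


t = d/v = 396/851 = 0.4653 s

0.4653 s


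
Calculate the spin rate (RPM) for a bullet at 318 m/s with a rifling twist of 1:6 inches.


twist_m = 6*0.0254 = 0.1524 m
spin = v/twist = 318/0.1524 = 2086.614 rev/s
RPM = spin*60 = 2086.614*60 ≈ 125197 RPM

125197 RPM


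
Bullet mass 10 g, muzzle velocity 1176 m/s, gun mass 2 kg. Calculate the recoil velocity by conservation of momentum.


v_recoil = m_p * v_p / m_gun = 0.01 * 1176 / 2 = 5.88 m/s

5.88 m/s


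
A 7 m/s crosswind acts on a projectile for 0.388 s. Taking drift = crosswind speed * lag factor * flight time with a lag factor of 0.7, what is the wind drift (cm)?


drift = v_wind * lag * t = 7 * 0.7 * 0.388 = 1.9012 m ≈ 190.1 cm

190.1 cm


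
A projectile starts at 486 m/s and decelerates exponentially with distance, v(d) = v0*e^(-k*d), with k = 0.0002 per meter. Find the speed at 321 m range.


v = v0*exp(-k*d) = 486*exp(-0.0002*321) = 455.8 m/s

455.8 m/s


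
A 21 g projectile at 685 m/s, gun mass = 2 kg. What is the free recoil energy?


v_r = m_p*v_p/m_gun = 0.021*685/2 = 7.1925 m/s, E_r = 0.5*m_gun*v_r^2 = 0.5*2*7.1925^2 = 51.73 J

51.73 J


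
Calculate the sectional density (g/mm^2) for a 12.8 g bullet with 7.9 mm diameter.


SD = m/d^2 = 12.8/7.9^2 = 0.2051 g/mm^2

0.2051 g/mm^2


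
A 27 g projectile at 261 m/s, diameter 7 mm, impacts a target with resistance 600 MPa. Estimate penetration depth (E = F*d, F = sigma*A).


A = pi*(d/2)^2 = pi*(7/2)^2 = 38.4845 mm^2
E = 0.5*m*v^2 = 0.5*0.027*261^2 = 919.634 J
depth = E/(sigma*A) = 919.634 J / (600 MPa * 38.4845 mm^2) = 919.634/(600 * 38.4845) m = 0.039827 m ≈ 39.83 mm

39.83 mm


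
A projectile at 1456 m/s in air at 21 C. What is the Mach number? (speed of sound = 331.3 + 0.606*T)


a = 331.3 + 0.606*(21) = 344.026 m/s
M = v/a = 1456/344.026 = 4.232

4.232


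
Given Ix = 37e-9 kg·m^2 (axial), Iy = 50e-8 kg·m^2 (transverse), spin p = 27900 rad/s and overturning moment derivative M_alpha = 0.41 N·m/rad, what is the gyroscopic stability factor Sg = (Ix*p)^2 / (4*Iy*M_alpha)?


Sg = Ix^2 * p^2 / (4 * Iy * M_alpha) = (37e-9)^2 * 27900^2 / (4 * 50e-8 * 0.41) = 1.3

1.3


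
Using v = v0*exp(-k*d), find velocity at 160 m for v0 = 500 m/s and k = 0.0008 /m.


v = v0*exp(-k*d) = 500*exp(-0.0008*160) = 439.9 m/s

439.9 m/s


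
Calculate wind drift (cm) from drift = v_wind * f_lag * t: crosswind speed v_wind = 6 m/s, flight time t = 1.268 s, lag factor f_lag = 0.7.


drift = v_wind * lag * t = 6 * 0.7 * 1.268 = 5.3256 m ≈ 532.6 cm

532.6 cm


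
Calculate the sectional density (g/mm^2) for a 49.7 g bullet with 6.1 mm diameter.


SD = m/d^2 = 49.7/6.1^2 = 1.336 g/mm^2

1.336 g/mm^2


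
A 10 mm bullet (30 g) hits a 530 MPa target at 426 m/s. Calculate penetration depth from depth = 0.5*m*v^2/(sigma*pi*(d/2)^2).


A = pi*(d/2)^2 = pi*(10/2)^2 = 78.5398 mm^2
E = 0.5*m*v^2 = 0.5*0.03*426^2 = 2722.14 J
depth = E/(sigma*A) = 2722.14 J / (530 MPa * 78.5398 mm^2) = 2722.14/(530 * 78.5398) m = 0.065395 m ≈ 65.4 mm

65.4 mm


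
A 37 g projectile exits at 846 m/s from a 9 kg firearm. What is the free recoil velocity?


v_recoil = m_p * v_p / m_gun = 0.037 * 846 / 9 = 3.478 m/s

3.478 m/s


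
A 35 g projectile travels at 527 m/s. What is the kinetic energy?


E = 0.5*m*v^2 = 0.5*0.035*527^2 = 4860 J

4860 J


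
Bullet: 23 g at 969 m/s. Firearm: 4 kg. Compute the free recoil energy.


v_r = m_p*v_p/m_gun = 0.023*969/4 = 5.57175 m/s, E_r = 0.5*m_gun*v_r^2 = 0.5*4*5.57175^2 = 62.09 J

62.09 J


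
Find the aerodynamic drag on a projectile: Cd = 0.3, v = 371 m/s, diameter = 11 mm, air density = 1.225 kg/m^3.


A = pi*(d/2)^2 = pi*(11/2000)^2 = 9.50332e-05 m^2
Fd = 0.5*Cd*rho*A*v^2 = 0.5*0.3*1.225*9.50332e-05*371^2 = 2.404 N

2.404 N


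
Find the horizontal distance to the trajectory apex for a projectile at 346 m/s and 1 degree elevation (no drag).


R = v0^2*sin(2*theta)/g = 346^2*sin(2*1°)/9.81 = 425.895 m
apex_dist = R/2 = 425.895/2 = 212.9 m

212.9 m


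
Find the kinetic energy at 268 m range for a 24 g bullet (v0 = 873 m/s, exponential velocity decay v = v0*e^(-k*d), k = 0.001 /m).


v = v0*exp(-k*d) = 873*exp(-0.001*268) = 667.764 m/s
E = 0.5*m*v^2 = 0.5*0.024*667.764^2 = 5351 J

5351 J


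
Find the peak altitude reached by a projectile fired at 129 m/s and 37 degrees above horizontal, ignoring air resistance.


H = (v0*sin(theta))^2 / (2g) = (129*sin(37°))^2 / (2*9.81) = 307.2 m

307.2 m


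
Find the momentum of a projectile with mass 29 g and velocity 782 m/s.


p = m*v = 0.029*782 = 22.68 kg·m/s

22.68 kg·m/s


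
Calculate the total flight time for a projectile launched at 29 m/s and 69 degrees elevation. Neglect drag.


T = 2*v0*sin(theta)/g = 2*29*sin(69°)/9.81 = 5.52 s

5.52 s


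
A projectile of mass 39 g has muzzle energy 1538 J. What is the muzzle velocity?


v = sqrt(2*E/m) = sqrt(2*1538/0.039) = 280.8 m/s

280.8 m/s


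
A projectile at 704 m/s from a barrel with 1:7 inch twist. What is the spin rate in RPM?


twist_m = 7*0.0254 = 0.1778 m
spin = v/twist = 704/0.1778 = 3959.505 rev/s
RPM = spin*60 = 3959.505*60 ≈ 237570 RPM

237570 RPM


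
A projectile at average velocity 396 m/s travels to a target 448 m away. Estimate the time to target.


t = d/v = 448/396 = 1.131 s

1.131 s


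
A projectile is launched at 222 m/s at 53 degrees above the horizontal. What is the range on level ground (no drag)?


R = v0^2 * sin(2*theta) / g = 222^2 * sin(2*53°) / 9.81 = 4829 m

4829 m


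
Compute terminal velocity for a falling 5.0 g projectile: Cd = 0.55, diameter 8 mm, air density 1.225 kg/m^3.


A = pi*(d/2)^2 = pi*(8/2000)^2 = 5.02655e-05 m^2
vt = sqrt(2mg/(Cd*rho*A)) = sqrt(2*0.005*9.81/(0.55 * 1.225 * 5.02655e-05)) = 53.82 m/s

53.82 m/s


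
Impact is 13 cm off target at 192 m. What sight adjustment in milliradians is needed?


1 mrad subtends 1 cm per 10 m of range, so adj = error_cm / (dist_m / 10) = 13 / (192/10) = 0.6771 mrad

0.6771 mrad


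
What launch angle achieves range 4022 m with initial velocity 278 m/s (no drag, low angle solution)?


sin(2*theta) = R*g/v0^2 = 4022*9.81/278^2 = 0.51053, theta = arcsin(0.51053)/2 = 15.35°

15.35 degrees


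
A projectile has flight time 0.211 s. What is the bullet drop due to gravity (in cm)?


drop = 0.5*g*t^2 = 0.5*9.81*0.211^2 = 0.218376 m ≈ 21.84 cm

21.84 cm


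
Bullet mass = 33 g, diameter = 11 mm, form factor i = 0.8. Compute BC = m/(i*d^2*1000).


BC = m/(i*d^2*1000) = 33/(0.8 * 11^2 * 1000) = 0.0003409

0.0003409


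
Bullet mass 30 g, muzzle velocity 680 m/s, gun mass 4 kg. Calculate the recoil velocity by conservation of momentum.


v_recoil = m_p * v_p / m_gun = 0.03 * 680 / 4 = 5.1 m/s

5.1 m/s


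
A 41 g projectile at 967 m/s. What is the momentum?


p = m*v = 0.041*967 = 39.65 kg·m/s

39.65 kg·m/s


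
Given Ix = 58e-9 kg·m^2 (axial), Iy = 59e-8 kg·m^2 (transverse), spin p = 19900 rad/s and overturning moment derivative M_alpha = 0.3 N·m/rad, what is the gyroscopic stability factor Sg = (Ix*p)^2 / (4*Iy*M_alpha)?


Sg = Ix^2 * p^2 / (4 * Iy * M_alpha) = (58e-9)^2 * 19900^2 / (4 * 59e-8 * 0.3) = 1.882

1.882


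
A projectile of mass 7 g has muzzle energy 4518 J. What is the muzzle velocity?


v = sqrt(2*E/m) = sqrt(2*4518/0.007) = 1136 m/s

1136 m/s


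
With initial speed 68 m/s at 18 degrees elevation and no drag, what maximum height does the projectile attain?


H = (v0*sin(theta))^2 / (2g) = (68*sin(18°))^2 / (2*9.81) = 22.51 m

22.51 m


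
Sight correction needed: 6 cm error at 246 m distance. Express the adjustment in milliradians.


1 mrad subtends 1 cm per 10 m of range, so adj = error_cm / (dist_m / 10) = 6 / (246/10) = 0.2439 mrad

0.2439 mrad


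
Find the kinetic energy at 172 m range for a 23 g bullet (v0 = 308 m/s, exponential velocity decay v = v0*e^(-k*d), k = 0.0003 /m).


v = v0*exp(-k*d) = 308*exp(-0.0003*172) = 292.51 m/s
E = 0.5*m*v^2 = 0.5*0.023*292.51^2 = 984 J

984 J


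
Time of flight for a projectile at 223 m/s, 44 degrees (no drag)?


T = 2*v0*sin(theta)/g = 2*223*sin(44°)/9.81 = 31.58 s

31.58 s


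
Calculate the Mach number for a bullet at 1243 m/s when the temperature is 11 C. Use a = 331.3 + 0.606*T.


a = 331.3 + 0.606*(11) = 337.966 m/s
M = v/a = 1243/337.966 = 3.678

3.678


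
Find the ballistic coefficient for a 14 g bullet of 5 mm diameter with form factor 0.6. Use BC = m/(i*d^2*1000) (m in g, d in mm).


BC = m/(i*d^2*1000) = 14/(0.6 * 5^2 * 1000) = 0.0009333

0.0009333


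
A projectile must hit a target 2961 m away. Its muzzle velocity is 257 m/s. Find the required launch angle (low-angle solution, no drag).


sin(2*theta) = R*g/v0^2 = 2961*9.81/257^2 = 0.439786, theta = arcsin(0.439786)/2 = 13.05°

13.05 degrees


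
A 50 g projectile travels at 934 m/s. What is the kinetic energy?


E = 0.5*m*v^2 = 0.5*0.05*934^2 = 21809 J

21809 J


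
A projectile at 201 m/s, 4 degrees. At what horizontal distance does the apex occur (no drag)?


R = v0^2*sin(2*theta)/g = 201^2*sin(2*4°)/9.81 = 573.163 m
apex_dist = R/2 = 573.163/2 = 286.6 m

286.6 m


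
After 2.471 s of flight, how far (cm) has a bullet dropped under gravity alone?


drop = 0.5*g*t^2 = 0.5*9.81*2.471^2 = 29.9492 m ≈ 2995 cm

2995 cm


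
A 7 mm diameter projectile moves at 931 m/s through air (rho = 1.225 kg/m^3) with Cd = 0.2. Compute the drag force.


A = pi*(d/2)^2 = pi*(7/2000)^2 = 3.84845e-05 m^2
Fd = 0.5*Cd*rho*A*v^2 = 0.5*0.2*1.225*3.84845e-05*931^2 = 4.086 N

4.086 N


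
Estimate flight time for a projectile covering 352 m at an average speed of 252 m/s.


t = d/v = 352/252 = 1.397 s

1.397 s


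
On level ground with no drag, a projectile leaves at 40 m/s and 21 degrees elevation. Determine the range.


R = v0^2 * sin(2*theta) / g = 40^2 * sin(2*21°) / 9.81 = 109.1 m

109.1 m


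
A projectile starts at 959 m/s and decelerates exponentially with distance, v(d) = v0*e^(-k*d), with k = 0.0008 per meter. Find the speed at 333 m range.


v = v0*exp(-k*d) = 959*exp(-0.0008*333) = 734.7 m/s

734.7 m/s


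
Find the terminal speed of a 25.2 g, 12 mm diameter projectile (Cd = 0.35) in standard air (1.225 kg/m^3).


A = pi*(d/2)^2 = pi*(12/2000)^2 = 1.13097e-04 m^2
vt = sqrt(2mg/(Cd*rho*A)) = sqrt(2*0.0252*9.81/(0.35 * 1.225 * 1.13097e-04)) = 101 m/s

101 m/s


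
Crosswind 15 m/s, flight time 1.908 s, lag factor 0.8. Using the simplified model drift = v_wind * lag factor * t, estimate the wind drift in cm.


drift = v_wind * lag * t = 15 * 0.8 * 1.908 = 22.896 m ≈ 2290 cm

2290 cm


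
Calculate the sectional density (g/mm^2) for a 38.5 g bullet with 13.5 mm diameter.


SD = m/d^2 = 38.5/13.5^2 = 0.2112 g/mm^2

0.2112 g/mm^2


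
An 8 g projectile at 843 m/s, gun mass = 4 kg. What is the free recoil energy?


v_r = m_p*v_p/m_gun = 0.008*843/4 = 1.686 m/s, E_r = 0.5*m_gun*v_r^2 = 0.5*4*1.686^2 = 5.685 J

5.685 J


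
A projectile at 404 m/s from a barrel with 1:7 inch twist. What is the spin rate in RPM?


twist_m = 7*0.0254 = 0.1778 m
spin = v/twist = 404/0.1778 = 2272.216 rev/s
RPM = spin*60 = 2272.216*60 ≈ 136333 RPM

136333 RPM


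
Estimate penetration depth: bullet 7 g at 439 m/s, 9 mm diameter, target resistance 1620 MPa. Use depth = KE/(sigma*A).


A = pi*(d/2)^2 = pi*(9/2)^2 = 63.6173 mm^2
E = 0.5*m*v^2 = 0.5*0.007*439^2 = 674.524 J
depth = E/(sigma*A) = 674.524 J / (1620 MPa * 63.6173 mm^2) = 674.524/(1620 * 63.6173) m = 0.00654496 m ≈ 6.545 mm

6.545 mm


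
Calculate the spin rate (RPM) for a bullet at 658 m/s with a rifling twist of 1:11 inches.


twist_m = 11*0.0254 = 0.2794 m
spin = v/twist = 658/0.2794 = 2355.047 rev/s
RPM = spin*60 = 2355.047*60 ≈ 141303 RPM

141303 RPM


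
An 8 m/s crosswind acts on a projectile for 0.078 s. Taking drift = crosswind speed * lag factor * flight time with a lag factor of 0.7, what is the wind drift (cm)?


drift = v_wind * lag * t = 8 * 0.7 * 0.078 = 0.4368 m ≈ 43.68 cm

43.68 cm


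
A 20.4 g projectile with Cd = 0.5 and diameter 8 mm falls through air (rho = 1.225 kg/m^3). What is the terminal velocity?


A = pi*(d/2)^2 = pi*(8/2000)^2 = 5.02655e-05 m^2
vt = sqrt(2mg/(Cd*rho*A)) = sqrt(2*0.0204*9.81/(0.5 * 1.225 * 5.02655e-05)) = 114 m/s

114 m/s


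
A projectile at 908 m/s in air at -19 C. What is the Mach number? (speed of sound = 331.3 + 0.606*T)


a = 331.3 + 0.606*(-19) = 319.786 m/s
M = v/a = 908/319.786 = 2.839

2.839


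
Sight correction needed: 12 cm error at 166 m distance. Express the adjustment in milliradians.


1 mrad subtends 1 cm per 10 m of range, so adj = error_cm / (dist_m / 10) = 12 / (166/10) = 0.7229 mrad

0.7229 mrad


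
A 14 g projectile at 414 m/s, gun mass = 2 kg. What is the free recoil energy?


v_r = m_p*v_p/m_gun = 0.014*414/2 = 2.898 m/s, E_r = 0.5*m_gun*v_r^2 = 0.5*2*2.898^2 = 8.398 J

8.398 J


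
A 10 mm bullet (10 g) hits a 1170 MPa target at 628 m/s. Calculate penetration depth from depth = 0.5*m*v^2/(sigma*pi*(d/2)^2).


A = pi*(d/2)^2 = pi*(10/2)^2 = 78.5398 mm^2
E = 0.5*m*v^2 = 0.5*0.01*628^2 = 1971.92 J
depth = E/(sigma*A) = 1971.92 J / (1170 MPa * 78.5398 mm^2) = 1971.92/(1170 * 78.5398) m = 0.0214592 m ≈ 21.46 mm

21.46 mm


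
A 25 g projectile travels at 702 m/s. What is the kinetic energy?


E = 0.5*m*v^2 = 0.5*0.025*702^2 = 6160 J

6160 J


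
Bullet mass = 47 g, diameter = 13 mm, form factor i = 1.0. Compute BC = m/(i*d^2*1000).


BC = m/(i*d^2*1000) = 47/(1.0 * 13^2 * 1000) = 0.0002781

0.0002781


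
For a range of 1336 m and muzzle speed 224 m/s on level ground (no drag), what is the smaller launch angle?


sin(2*theta) = R*g/v0^2 = 1336*9.81/224^2 = 0.261204, theta = arcsin(0.261204)/2 = 7.571°

7.571 degrees


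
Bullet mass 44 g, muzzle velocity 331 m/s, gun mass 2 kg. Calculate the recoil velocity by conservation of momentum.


v_recoil = m_p * v_p / m_gun = 0.044 * 331 / 2 = 7.282 m/s

7.282 m/s


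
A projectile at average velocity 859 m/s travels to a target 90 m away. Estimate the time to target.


t = d/v = 90/859 = 0.1048 s

0.1048 s


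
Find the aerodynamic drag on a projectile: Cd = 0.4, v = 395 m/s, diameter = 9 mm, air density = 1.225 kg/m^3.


A = pi*(d/2)^2 = pi*(9/2000)^2 = 6.36173e-05 m^2
Fd = 0.5*Cd*rho*A*v^2 = 0.5*0.4*1.225*6.36173e-05*395^2 = 2.432 N

2.432 N


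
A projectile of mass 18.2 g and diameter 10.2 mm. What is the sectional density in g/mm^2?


SD = m/d^2 = 18.2/10.2^2 = 0.1749 g/mm^2

0.1749 g/mm^2


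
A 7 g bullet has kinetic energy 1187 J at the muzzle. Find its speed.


v = sqrt(2*E/m) = sqrt(2*1187/0.007) = 582.4 m/s

582.4 m/s


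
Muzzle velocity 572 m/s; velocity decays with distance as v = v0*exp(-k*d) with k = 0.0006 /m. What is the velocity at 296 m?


v = v0*exp(-k*d) = 572*exp(-0.0006*296) = 478.9 m/s

478.9 m/s


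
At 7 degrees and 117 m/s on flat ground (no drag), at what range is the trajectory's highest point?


R = v0^2*sin(2*theta)/g = 117^2*sin(2*7°)/9.81 = 337.581 m
apex_dist = R/2 = 337.581/2 = 168.8 m

168.8 m


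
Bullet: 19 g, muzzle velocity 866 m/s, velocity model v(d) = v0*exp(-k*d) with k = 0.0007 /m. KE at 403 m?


v = v0*exp(-k*d) = 866*exp(-0.0007*403) = 653.136 m/s
E = 0.5*m*v^2 = 0.5*0.019*653.136^2 = 4053 J

4053 J


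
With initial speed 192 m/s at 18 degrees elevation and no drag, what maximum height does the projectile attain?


H = (v0*sin(theta))^2 / (2g) = (192*sin(18°))^2 / (2*9.81) = 179.4 m

179.4 m


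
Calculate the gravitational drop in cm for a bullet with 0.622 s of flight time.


drop = 0.5*g*t^2 = 0.5*9.81*0.622^2 = 1.89767 m ≈ 189.8 cm

189.8 cm


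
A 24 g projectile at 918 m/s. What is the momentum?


p = m*v = 0.024*918 = 22.03 kg·m/s

22.03 kg·m/s


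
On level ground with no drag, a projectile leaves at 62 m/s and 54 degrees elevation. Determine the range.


R = v0^2 * sin(2*theta) / g = 62^2 * sin(2*54°) / 9.81 = 372.7 m

372.7 m


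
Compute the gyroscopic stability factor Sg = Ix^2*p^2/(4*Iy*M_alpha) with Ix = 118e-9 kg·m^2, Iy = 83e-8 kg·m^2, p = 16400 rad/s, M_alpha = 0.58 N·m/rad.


Sg = Ix^2 * p^2 / (4 * Iy * M_alpha) = (118e-9)^2 * 16400^2 / (4 * 83e-8 * 0.58) = 1.945

1.945


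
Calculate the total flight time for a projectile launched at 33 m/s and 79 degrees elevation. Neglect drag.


T = 2*v0*sin(theta)/g = 2*33*sin(79°)/9.81 = 6.604 s

6.604 s


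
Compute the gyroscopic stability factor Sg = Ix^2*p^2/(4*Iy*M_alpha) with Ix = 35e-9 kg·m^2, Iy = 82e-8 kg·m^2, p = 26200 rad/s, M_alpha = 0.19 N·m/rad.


Sg = Ix^2 * p^2 / (4 * Iy * M_alpha) = (35e-9)^2 * 26200^2 / (4 * 82e-8 * 0.19) = 1.349

1.349


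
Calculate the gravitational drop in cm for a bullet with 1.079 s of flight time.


drop = 0.5*g*t^2 = 0.5*9.81*1.079^2 = 5.7106 m ≈ 571.1 cm

571.1 cm


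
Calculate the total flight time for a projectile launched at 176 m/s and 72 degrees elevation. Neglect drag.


T = 2*v0*sin(theta)/g = 2*176*sin(72°)/9.81 = 34.13 s

34.13 s


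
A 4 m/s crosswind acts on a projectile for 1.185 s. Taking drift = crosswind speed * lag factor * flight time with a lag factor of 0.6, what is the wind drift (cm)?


drift = v_wind * lag * t = 4 * 0.6 * 1.185 = 2.844 m ≈ 284.4 cm

284.4 cm


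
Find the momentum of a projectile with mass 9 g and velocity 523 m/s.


p = m*v = 0.009*523 = 4.707 kg·m/s

4.707 kg·m/s


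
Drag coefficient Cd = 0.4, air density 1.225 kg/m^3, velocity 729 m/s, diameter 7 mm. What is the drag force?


A = pi*(d/2)^2 = pi*(7/2000)^2 = 3.84845e-05 m^2
Fd = 0.5*Cd*rho*A*v^2 = 0.5*0.4*1.225*3.84845e-05*729^2 = 5.011 N

5.011 N


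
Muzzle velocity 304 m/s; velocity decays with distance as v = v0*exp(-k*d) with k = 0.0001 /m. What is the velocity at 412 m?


v = v0*exp(-k*d) = 304*exp(-0.0001*412) = 291.7 m/s

291.7 m/s


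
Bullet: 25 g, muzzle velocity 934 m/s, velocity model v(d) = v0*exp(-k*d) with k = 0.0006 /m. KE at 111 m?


v = v0*exp(-k*d) = 934*exp(-0.0006*111) = 873.822 m/s
E = 0.5*m*v^2 = 0.5*0.025*873.822^2 = 9545 J

9545 J


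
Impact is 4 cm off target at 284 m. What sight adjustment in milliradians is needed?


1 mrad subtends 1 cm per 10 m of range, so adj = error_cm / (dist_m / 10) = 4 / (284/10) = 0.1408 mrad

0.1408 mrad


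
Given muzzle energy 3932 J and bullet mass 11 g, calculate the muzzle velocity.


v = sqrt(2*E/m) = sqrt(2*3932/0.011) = 845.5 m/s

845.5 m/s


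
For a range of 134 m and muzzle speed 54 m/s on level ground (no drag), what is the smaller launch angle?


sin(2*theta) = R*g/v0^2 = 134*9.81/54^2 = 0.450802, theta = arcsin(0.450802)/2 = 13.4°

13.4 degrees


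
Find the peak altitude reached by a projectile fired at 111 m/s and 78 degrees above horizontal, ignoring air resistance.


H = (v0*sin(theta))^2 / (2g) = (111*sin(78°))^2 / (2*9.81) = 600.8 m

600.8 m


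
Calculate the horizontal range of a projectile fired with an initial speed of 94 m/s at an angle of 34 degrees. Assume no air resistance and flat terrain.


R = v0^2 * sin(2*theta) / g = 94^2 * sin(2*34°) / 9.81 = 835.1 m

835.1 m


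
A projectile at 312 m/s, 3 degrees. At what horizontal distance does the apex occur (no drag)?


R = v0^2*sin(2*theta)/g = 312^2*sin(2*3°)/9.81 = 1037.23 m
apex_dist = R/2 = 1037.23/2 = 518.6 m

518.6 m


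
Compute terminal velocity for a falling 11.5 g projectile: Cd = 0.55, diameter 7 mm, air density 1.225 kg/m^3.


A = pi*(d/2)^2 = pi*(7/2000)^2 = 3.84845e-05 m^2
vt = sqrt(2mg/(Cd*rho*A)) = sqrt(2*0.0115*9.81/(0.55 * 1.225 * 3.84845e-05)) = 93.28 m/s

93.28 m/s


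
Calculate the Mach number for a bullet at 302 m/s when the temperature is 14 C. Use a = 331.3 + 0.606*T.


a = 331.3 + 0.606*(14) = 339.784 m/s
M = v/a = 302/339.784 = 0.8888

0.8888


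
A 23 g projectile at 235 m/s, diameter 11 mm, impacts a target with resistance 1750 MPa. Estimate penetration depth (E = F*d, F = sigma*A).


A = pi*(d/2)^2 = pi*(11/2)^2 = 95.0332 mm^2
E = 0.5*m*v^2 = 0.5*0.023*235^2 = 635.087 J
depth = E/(sigma*A) = 635.087 J / (1750 MPa * 95.0332 mm^2) = 635.087/(1750 * 95.0332) m = 0.00381874 m ≈ 3.819 mm

3.819 mm


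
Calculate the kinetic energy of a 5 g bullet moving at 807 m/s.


E = 0.5*m*v^2 = 0.5*0.005*807^2 = 1628 J

1628 J


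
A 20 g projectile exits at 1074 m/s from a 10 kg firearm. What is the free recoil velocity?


v_recoil = m_p * v_p / m_gun = 0.02 * 1074 / 10 = 2.148 m/s

2.148 m/s


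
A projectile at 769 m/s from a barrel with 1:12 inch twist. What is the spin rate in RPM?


twist_m = 12*0.0254 = 0.3048 m
spin = v/twist = 769/0.3048 = 2522.966 rev/s
RPM = spin*60 = 2522.966*60 ≈ 151378 RPM

151378 RPM


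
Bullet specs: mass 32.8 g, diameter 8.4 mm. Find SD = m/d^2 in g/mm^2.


SD = m/d^2 = 32.8/8.4^2 = 0.4649 g/mm^2

0.4649 g/mm^2


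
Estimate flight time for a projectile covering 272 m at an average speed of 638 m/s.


t = d/v = 272/638 = 0.4263 s

0.4263 s


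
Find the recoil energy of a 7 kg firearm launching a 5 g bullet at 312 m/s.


v_r = m_p*v_p/m_gun = 0.005*312/7 = 0.222857 m/s, E_r = 0.5*m_gun*v_r^2 = 0.5*7*0.222857^2 = 0.1738 J

0.1738 J


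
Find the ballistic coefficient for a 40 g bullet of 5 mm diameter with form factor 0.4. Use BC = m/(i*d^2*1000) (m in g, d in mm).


BC = m/(i*d^2*1000) = 40/(0.4 * 5^2 * 1000) = 0.004

0.004


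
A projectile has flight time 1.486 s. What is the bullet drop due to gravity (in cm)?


drop = 0.5*g*t^2 = 0.5*9.81*1.486^2 = 10.8312 m ≈ 1083 cm

1083 cm


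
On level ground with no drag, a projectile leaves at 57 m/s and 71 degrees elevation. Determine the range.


R = v0^2 * sin(2*theta) / g = 57^2 * sin(2*71°) / 9.81 = 203.9 m

203.9 m


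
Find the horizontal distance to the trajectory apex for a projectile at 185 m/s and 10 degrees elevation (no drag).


R = v0^2*sin(2*theta)/g = 185^2*sin(2*10°)/9.81 = 1193.24 m
apex_dist = R/2 = 1193.24/2 = 596.6 m

596.6 m


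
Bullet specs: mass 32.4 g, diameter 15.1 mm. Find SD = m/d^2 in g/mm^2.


SD = m/d^2 = 32.4/15.1^2 = 0.1421 g/mm^2

0.1421 g/mm^2


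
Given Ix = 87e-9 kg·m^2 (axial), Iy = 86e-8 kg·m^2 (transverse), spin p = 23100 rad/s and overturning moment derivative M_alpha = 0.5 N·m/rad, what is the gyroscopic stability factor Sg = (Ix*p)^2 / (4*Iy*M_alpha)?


Sg = Ix^2 * p^2 / (4 * Iy * M_alpha) = (87e-9)^2 * 23100^2 / (4 * 86e-8 * 0.5) = 2.348

2.348


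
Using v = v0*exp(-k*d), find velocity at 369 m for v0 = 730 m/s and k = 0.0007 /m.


v = v0*exp(-k*d) = 730*exp(-0.0007*369) = 563.8 m/s

563.8 m/s


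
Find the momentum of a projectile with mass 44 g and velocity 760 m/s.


p = m*v = 0.044*760 = 33.44 kg·m/s

33.44 kg·m/s


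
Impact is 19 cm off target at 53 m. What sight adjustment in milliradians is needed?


1 mrad subtends 1 cm per 10 m of range, so adj = error_cm / (dist_m / 10) = 19 / (53/10) = 3.585 mrad

3.585 mrad


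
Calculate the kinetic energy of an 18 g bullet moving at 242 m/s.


E = 0.5*m*v^2 = 0.5*0.018*242^2 = 527.1 J

527.1 J


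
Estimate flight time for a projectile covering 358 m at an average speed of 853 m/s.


t = d/v = 358/853 = 0.4197 s

0.4197 s


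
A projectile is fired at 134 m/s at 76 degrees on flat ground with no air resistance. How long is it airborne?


T = 2*v0*sin(theta)/g = 2*134*sin(76°)/9.81 = 26.51 s

26.51 s


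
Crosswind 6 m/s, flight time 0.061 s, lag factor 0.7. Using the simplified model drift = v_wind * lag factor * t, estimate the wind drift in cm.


drift = v_wind * lag * t = 6 * 0.7 * 0.061 = 0.2562 m ≈ 25.62 cm

25.62 cm


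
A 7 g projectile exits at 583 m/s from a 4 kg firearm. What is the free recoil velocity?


v_recoil = m_p * v_p / m_gun = 0.007 * 583 / 4 = 1.02 m/s

1.02 m/s


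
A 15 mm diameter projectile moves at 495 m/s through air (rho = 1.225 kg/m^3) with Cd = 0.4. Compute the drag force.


A = pi*(d/2)^2 = pi*(15/2000)^2 = 1.76715e-04 m^2
Fd = 0.5*Cd*rho*A*v^2 = 0.5*0.4*1.225*1.76715e-04*495^2 = 10.61 N

10.61 N


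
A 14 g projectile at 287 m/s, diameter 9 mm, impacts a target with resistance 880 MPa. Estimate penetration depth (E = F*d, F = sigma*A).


A = pi*(d/2)^2 = pi*(9/2)^2 = 63.6173 mm^2
E = 0.5*m*v^2 = 0.5*0.014*287^2 = 576.583 J
depth = E/(sigma*A) = 576.583 J / (880 MPa * 63.6173 mm^2) = 576.583/(880 * 63.6173) m = 0.0102992 m ≈ 10.3 mm

10.3 mm


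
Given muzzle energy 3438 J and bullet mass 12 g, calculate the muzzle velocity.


v = sqrt(2*E/m) = sqrt(2*3438/0.012) = 757 m/s

757 m/s


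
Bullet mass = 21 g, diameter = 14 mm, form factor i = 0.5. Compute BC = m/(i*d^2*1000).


BC = m/(i*d^2*1000) = 21/(0.5 * 14^2 * 1000) = 0.0002143

0.0002143


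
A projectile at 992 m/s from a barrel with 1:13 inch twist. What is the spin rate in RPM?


twist_m = 13*0.0254 = 0.3302 m
spin = v/twist = 992/0.3302 = 3004.24 rev/s
RPM = spin*60 = 3004.24*60 ≈ 180254 RPM

180254 RPM


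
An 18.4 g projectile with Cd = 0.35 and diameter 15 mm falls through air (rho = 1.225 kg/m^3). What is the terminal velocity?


A = pi*(d/2)^2 = pi*(15/2000)^2 = 1.76715e-04 m^2
vt = sqrt(2mg/(Cd*rho*A)) = sqrt(2*0.0184*9.81/(0.35 * 1.225 * 1.76715e-04)) = 69.03 m/s

69.03 m/s


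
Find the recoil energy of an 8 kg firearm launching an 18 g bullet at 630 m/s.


v_r = m_p*v_p/m_gun = 0.018*630/8 = 1.4175 m/s, E_r = 0.5*m_gun*v_r^2 = 0.5*8*1.4175^2 = 8.037 J

8.037 J


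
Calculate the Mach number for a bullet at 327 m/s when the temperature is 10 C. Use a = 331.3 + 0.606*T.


a = 331.3 + 0.606*(10) = 337.36 m/s
M = v/a = 327/337.36 = 0.9693

0.9693


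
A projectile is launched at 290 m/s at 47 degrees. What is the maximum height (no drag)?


H = (v0*sin(theta))^2 / (2g) = (290*sin(47°))^2 / (2*9.81) = 2293 m

2293 m


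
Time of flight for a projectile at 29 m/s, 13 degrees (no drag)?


T = 2*v0*sin(theta)/g = 2*29*sin(13°)/9.81 = 1.33 s

1.33 s


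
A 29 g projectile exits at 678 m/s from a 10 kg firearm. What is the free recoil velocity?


v_recoil = m_p * v_p / m_gun = 0.029 * 678 / 10 = 1.966 m/s

1.966 m/s


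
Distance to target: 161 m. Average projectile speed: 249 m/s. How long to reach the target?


t = d/v = 161/249 = 0.6466 s

0.6466 s


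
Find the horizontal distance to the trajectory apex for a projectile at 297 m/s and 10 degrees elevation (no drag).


R = v0^2*sin(2*theta)/g = 297^2*sin(2*10°)/9.81 = 3075.36 m
apex_dist = R/2 = 3075.36/2 = 1538 m

1538 m


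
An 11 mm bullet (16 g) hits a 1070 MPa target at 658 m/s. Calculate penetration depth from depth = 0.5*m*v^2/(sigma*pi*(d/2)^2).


A = pi*(d/2)^2 = pi*(11/2)^2 = 95.0332 mm^2
E = 0.5*m*v^2 = 0.5*0.016*658^2 = 3463.71 J
depth = E/(sigma*A) = 3463.71 J / (1070 MPa * 95.0332 mm^2) = 3463.71/(1070 * 95.0332) m = 0.034063 m ≈ 34.06 mm

34.06 mm


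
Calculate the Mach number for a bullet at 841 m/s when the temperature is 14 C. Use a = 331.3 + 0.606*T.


a = 331.3 + 0.606*(14) = 339.784 m/s
M = v/a = 841/339.784 = 2.475

2.475


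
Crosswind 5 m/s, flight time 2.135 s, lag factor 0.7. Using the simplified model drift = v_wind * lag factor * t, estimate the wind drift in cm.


drift = v_wind * lag * t = 5 * 0.7 * 2.135 = 7.4725 m ≈ 747.2 cm

747.2 cm


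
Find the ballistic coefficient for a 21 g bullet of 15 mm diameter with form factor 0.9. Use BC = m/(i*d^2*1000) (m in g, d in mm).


BC = m/(i*d^2*1000) = 21/(0.9 * 15^2 * 1000) = 0.0001037

0.0001037


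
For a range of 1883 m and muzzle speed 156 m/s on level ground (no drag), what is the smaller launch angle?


sin(2*theta) = R*g/v0^2 = 1883*9.81/156^2 = 0.75905, theta = arcsin(0.75905)/2 = 24.69°

24.69 degrees


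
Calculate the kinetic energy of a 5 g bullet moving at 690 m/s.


E = 0.5*m*v^2 = 0.5*0.005*690^2 = 1190 J

1190 J


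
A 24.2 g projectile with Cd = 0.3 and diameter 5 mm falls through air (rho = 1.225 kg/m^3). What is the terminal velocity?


A = pi*(d/2)^2 = pi*(5/2000)^2 = 1.96350e-05 m^2
vt = sqrt(2mg/(Cd*rho*A)) = sqrt(2*0.0242*9.81/(0.3 * 1.225 * 1.96350e-05)) = 256.5 m/s

256.5 m/s


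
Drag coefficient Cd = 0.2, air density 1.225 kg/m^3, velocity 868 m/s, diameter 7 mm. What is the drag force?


A = pi*(d/2)^2 = pi*(7/2000)^2 = 3.84845e-05 m^2
Fd = 0.5*Cd*rho*A*v^2 = 0.5*0.2*1.225*3.84845e-05*868^2 = 3.552 N

3.552 N


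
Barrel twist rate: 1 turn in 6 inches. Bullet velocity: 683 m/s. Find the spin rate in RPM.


twist_m = 6*0.0254 = 0.1524 m
spin = v/twist = 683/0.1524 = 4481.627 rev/s
RPM = spin*60 = 4481.627*60 ≈ 268898 RPM

268898 RPM


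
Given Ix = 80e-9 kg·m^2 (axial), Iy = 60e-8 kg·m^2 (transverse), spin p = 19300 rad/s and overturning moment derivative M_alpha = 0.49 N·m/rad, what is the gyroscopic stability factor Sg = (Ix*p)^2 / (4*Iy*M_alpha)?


Sg = Ix^2 * p^2 / (4 * Iy * M_alpha) = (80e-9)^2 * 19300^2 / (4 * 60e-8 * 0.49) = 2.027

2.027


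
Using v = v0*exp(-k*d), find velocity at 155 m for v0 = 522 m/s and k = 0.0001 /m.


v = v0*exp(-k*d) = 522*exp(-0.0001*155) = 514 m/s

514 m/s


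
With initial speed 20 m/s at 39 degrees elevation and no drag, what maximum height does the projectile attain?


H = (v0*sin(theta))^2 / (2g) = (20*sin(39°))^2 / (2*9.81) = 8.074 m

8.074 m


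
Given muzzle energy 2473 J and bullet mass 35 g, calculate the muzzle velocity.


v = sqrt(2*E/m) = sqrt(2*2473/0.035) = 375.9 m/s

375.9 m/s


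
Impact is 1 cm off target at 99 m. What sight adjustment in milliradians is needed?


1 mrad subtends 1 cm per 10 m of range, so adj = error_cm / (dist_m / 10) = 1 / (99/10) = 0.101 mrad

0.101 mrad


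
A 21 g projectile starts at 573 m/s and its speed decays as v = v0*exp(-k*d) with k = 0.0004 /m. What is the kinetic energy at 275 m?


v = v0*exp(-k*d) = 573*exp(-0.0004*275) = 513.313 m/s
E = 0.5*m*v^2 = 0.5*0.021*513.313^2 = 2767 J

2767 J


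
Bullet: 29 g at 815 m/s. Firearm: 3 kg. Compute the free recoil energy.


v_r = m_p*v_p/m_gun = 0.029*815/3 = 7.87833 m/s, E_r = 0.5*m_gun*v_r^2 = 0.5*3*7.87833^2 = 93.1 J

93.1 J


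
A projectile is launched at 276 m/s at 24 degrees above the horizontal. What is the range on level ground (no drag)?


R = v0^2 * sin(2*theta) / g = 276^2 * sin(2*24°) / 9.81 = 5771 m

5771 m


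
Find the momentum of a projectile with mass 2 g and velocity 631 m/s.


p = m*v = 0.002*631 = 1.262 kg·m/s

1.262 kg·m/s


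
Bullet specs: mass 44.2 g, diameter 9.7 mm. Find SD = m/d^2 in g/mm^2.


SD = m/d^2 = 44.2/9.7^2 = 0.4698 g/mm^2

0.4698 g/mm^2


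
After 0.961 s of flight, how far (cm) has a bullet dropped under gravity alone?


drop = 0.5*g*t^2 = 0.5*9.81*0.961^2 = 4.52987 m ≈ 453 cm

453 cm


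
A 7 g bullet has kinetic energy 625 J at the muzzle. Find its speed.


v = sqrt(2*E/m) = sqrt(2*625/0.007) = 422.6 m/s

422.6 m/s


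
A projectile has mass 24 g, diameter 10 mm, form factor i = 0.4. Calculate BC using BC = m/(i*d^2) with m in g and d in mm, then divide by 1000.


BC = m/(i*d^2*1000) = 24/(0.4 * 10^2 * 1000) = 0.0006

0.0006
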